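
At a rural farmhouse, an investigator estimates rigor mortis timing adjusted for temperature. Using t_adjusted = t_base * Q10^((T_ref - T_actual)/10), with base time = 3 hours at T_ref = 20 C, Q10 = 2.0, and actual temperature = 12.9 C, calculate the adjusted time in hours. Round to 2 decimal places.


Rigor mortis time adjustment:
Exponent = (T_ref - T_actual) / 10 = (20 - 12.9) / 10 = 0.71
Q10 factor = 2.0^0.71 = 1.6358
t_adjusted = 3 * 1.6358 = 4.91 hours

4.91


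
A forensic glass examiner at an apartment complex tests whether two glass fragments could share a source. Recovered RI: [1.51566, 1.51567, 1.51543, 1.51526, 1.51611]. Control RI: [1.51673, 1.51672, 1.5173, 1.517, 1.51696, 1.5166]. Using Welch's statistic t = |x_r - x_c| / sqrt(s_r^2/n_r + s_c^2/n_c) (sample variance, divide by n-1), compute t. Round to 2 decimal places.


Welch's t-criterion for glass RI comparison:
Recovered mean = sum / n_r = 7.57813 / 5 = 1.515626
Control mean = sum / n_c = 9.10131 / 6 = 1.516885
Recovered sample variance s_r^2 = 1.0243e-07
Control sample variance s_c^2 = 6.471e-08
Welch SE (unpooled) = sqrt(s_r^2/n_r + s_c^2/n_c) = sqrt(2.0486e-08 + 1.0785e-08) = sqrt(3.1271e-08) = 0.000176836
|mean_r - mean_c| = 0.001259
t = 0.001259 / 0.000176836 = 7.12

7.12


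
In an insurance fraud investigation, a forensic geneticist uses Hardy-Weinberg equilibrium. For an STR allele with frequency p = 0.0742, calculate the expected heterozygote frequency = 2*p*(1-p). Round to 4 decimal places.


Hardy-Weinberg heterozygote frequency:
q = 1 - p = 1 - 0.0742 = 0.9258
2pq = 2 * 0.0742 * 0.9258 = 0.1374

0.1374


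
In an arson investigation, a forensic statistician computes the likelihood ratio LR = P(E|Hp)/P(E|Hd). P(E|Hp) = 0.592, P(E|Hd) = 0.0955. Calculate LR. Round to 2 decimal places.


Likelihood ratio calculation:
LR = P(E|Hp) / P(E|Hd)
LR = 0.592 / 0.0955
LR = 6.20

6.20


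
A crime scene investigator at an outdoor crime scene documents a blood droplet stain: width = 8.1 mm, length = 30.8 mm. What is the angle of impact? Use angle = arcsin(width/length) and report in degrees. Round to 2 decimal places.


Blood spatter impact angle calculation:
width / length = 8.1 / 30.8 = 0.262987
angle = arcsin(0.262987)
angle = 15.25 degrees

15.25


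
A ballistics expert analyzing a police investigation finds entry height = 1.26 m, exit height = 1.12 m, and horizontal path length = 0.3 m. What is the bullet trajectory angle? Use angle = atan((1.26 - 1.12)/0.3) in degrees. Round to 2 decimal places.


Bullet trajectory angle:
Height difference = 1.26 - 1.12 = 0.14 m
angle = atan(0.14 / 0.3)
angle = atan(0.466667)
angle = 25.02 degrees

25.02


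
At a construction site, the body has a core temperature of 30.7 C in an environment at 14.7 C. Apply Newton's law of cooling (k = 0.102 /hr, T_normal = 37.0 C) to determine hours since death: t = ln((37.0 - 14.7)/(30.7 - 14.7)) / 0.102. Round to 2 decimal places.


Using Newton's law of cooling:
t = ln((T_normal - T_ambient) / (T_body - T_ambient)) / k
T_normal - T_ambient = 22.3
T_body - T_ambient = 16.0
Ratio = 1.39375
ln(ratio) = 0.331998
t = 0.331998 / 0.102 = 3.25 hours

3.25


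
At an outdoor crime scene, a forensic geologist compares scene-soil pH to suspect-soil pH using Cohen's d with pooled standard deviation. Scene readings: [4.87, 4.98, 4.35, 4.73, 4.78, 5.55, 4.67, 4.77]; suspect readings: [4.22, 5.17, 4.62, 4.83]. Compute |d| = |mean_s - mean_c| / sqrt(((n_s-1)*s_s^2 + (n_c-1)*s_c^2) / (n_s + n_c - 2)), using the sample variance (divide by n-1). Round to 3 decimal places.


Pooled-variance Cohen's d for soil pH comparison:
Scene mean = 38.7 / 8 = 4.8375
Suspect mean = 18.84 / 4 = 4.71
Scene sample variance s_s^2 = 0.116307
Suspect sample variance s_c^2 = 0.158067
Pooled variance = ((n_s-1)*s_s^2 + (n_c-1)*s_c^2) / (n_s + n_c - 2) = 0.128835
Pooled SD = sqrt(0.128835) = 0.358936
Mean difference = 0.1275
|d| = |0.1275| / 0.358936 = 0.355

0.355


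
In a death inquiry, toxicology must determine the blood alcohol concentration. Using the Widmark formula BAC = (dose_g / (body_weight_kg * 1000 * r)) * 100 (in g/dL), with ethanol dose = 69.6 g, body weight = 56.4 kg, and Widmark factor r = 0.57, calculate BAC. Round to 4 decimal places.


Applying the Widmark formula:
BAC = (dose_g / (body_wt * 1000 * r)) * 100
Denominator = 56.4 * 1000 * 0.57 = 32148
BAC = (69.6 / 32148) * 100
BAC = 0.2165 g/dL

0.2165


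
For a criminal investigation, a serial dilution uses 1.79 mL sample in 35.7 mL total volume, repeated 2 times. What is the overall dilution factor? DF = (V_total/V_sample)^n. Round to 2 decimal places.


Dilution factor calculation:
Single dilution = V_total / V_sample = 35.7 / 1.79 ≈ 19.944134
Number of dilutions = 2
Total DF = (35.7 / 1.79)^2 (full precision, rounded at the end) = 397.77

397.77


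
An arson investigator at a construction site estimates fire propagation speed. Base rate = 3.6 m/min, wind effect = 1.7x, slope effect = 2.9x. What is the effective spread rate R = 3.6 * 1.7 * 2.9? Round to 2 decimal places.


Fire spread rate calculation:
R = R0 * wind_factor * slope_factor
= 3.6 * 1.7 * 2.9
= 6.12 * 2.9
= 17.75 m/min

17.75


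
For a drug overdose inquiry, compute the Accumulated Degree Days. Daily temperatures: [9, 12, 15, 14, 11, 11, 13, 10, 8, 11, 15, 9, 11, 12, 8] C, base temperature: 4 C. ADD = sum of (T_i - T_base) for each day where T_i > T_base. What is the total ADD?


Computing ADD day by day:
Day 1: max(0, 9 - 4) = 5
Day 2: max(0, 12 - 4) = 8
Day 3: max(0, 15 - 4) = 11
Day 4: max(0, 14 - 4) = 10
Day 5: max(0, 11 - 4) = 7
Day 6: max(0, 11 - 4) = 7
Day 7: max(0, 13 - 4) = 9
Day 8: max(0, 10 - 4) = 6
Day 9: max(0, 8 - 4) = 4
Day 10: max(0, 11 - 4) = 7
Day 11: max(0, 15 - 4) = 11
Day 12: max(0, 9 - 4) = 5
Day 13: max(0, 11 - 4) = 7
Day 14: max(0, 12 - 4) = 8
Day 15: max(0, 8 - 4) = 4
Total ADD = 109

109


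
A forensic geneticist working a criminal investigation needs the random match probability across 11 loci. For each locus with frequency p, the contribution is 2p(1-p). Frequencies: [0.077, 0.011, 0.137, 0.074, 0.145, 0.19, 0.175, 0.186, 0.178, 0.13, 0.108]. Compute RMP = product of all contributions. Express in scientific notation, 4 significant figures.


Computing RMP for 11 loci:
Locus 1: 2 * 0.077 * 0.923 = 0.142142
Locus 2: 2 * 0.011 * 0.989 = 0.021758
Locus 3: 2 * 0.137 * 0.863 = 0.236462
Locus 4: 2 * 0.074 * 0.926 = 0.137048
Locus 5: 2 * 0.145 * 0.855 = 0.24795
Locus 6: 2 * 0.19 * 0.81 = 0.3078
Locus 7: 2 * 0.175 * 0.825 = 0.28875
Locus 8: 2 * 0.186 * 0.814 = 0.302808
Locus 9: 2 * 0.178 * 0.822 = 0.292632
Locus 10: 2 * 0.13 * 0.87 = 0.2262
Locus 11: 2 * 0.108 * 0.892 = 0.192672
RMP = 8.530e-09

8.530e-09


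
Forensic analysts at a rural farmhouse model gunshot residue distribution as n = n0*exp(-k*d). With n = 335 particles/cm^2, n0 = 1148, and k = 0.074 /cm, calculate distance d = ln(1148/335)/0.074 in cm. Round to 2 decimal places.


GSR distance calculation:
n0/n = 1148 / 335 = 3.426866
ln(n0/n) = 1.231646
d = 1.231646 / 0.074 = 16.64 cm

16.64


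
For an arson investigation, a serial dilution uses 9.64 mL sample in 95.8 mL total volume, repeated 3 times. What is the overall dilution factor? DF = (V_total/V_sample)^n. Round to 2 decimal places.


Dilution factor calculation:
Single dilution = V_total / V_sample = 95.8 / 9.64 ≈ 9.937759
Number of dilutions = 3
Total DF = (95.8 / 9.64)^3 (full precision, rounded at the end) = 981.44

981.44


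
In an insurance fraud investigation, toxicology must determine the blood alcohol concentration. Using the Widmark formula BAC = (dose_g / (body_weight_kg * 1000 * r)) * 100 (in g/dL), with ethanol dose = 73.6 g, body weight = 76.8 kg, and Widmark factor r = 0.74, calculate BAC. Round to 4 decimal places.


Applying the Widmark formula:
BAC = (dose_g / (body_wt * 1000 * r)) * 100
Denominator = 76.8 * 1000 * 0.74 = 56832
BAC = (73.6 / 56832) * 100
BAC = 0.1295 g/dL

0.1295


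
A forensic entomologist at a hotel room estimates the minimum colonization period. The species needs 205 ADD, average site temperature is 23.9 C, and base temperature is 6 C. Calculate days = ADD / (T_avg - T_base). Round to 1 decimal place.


Insect development time:
Effective temperature = avg_temp - T_base = 23.9 - 6 = 17.9 C
Days = ADD / effective_temp = 205 / 17.9 = 11.5 days

11.5


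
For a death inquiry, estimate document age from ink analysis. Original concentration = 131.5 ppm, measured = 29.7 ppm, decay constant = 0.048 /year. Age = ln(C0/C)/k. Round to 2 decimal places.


Document age estimation:
C0/C = 131.5 / 29.7 = 4.427609
ln(C0/C) = 1.48786
t = 1.48786 / 0.048 = 31.00 years

31.00


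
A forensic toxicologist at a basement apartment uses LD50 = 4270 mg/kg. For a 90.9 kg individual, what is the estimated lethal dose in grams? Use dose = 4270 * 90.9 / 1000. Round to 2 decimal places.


Lethal dose calculation:
Lethal dose = LD50 * body_weight / 1000
= 4270 * 90.9 / 1000
= 388143 / 1000
= 388.14 g

388.14


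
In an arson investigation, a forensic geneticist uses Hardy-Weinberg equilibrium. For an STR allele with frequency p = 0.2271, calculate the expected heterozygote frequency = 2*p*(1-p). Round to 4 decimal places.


Hardy-Weinberg heterozygote frequency:
q = 1 - p = 1 - 0.2271 = 0.7729
2pq = 2 * 0.2271 * 0.7729 = 0.3511

0.3511


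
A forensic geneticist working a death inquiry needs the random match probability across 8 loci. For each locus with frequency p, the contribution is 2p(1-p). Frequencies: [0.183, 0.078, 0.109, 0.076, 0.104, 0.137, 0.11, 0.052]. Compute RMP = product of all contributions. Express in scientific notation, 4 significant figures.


Computing RMP for 8 loci:
Locus 1: 2 * 0.183 * 0.817 = 0.299022
Locus 2: 2 * 0.078 * 0.922 = 0.143832
Locus 3: 2 * 0.109 * 0.891 = 0.194238
Locus 4: 2 * 0.076 * 0.924 = 0.140448
Locus 5: 2 * 0.104 * 0.896 = 0.186368
Locus 6: 2 * 0.137 * 0.863 = 0.236462
Locus 7: 2 * 0.11 * 0.89 = 0.1958
Locus 8: 2 * 0.052 * 0.948 = 0.098592
RMP = 9.981e-07

9.981e-07


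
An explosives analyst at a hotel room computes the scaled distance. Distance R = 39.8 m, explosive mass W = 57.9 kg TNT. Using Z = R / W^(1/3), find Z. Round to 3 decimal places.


Scaled distance calculation:
W^(1/3) = 57.9^(1/3) = 3.868651
Z = R / W^(1/3) = 39.8 / 3.868651
Z = 10.288 m/kg^(1/3)

10.288


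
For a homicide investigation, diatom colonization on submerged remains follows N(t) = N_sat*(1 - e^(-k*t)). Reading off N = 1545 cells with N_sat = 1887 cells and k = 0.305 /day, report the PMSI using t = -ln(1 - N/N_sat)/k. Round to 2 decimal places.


PMSI from diatom colonization curve:
N / N_sat = 1545 / 1887 = 0.81876
1 - N/N_sat = 0.18124
ln(1 - N/N_sat) = -1.707933
t = -ln(1 - N/N_sat) / k = -(-1.707933) / 0.305 = 5.60 days

5.60


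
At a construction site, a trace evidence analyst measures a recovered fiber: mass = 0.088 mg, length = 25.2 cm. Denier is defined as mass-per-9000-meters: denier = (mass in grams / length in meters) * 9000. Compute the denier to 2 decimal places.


Denier calculation:
Mass in grams = 0.088 mg / 1000 = 0.000088 g
Length in meters = 25.2 cm / 100 = 0.252 m
Linear density = mass / length = 0.000088 / 0.252 = 0.00034921 g/m
Denier = (g/m) * 9000 = 0.00034921 * 9000 = 3.14

3.14


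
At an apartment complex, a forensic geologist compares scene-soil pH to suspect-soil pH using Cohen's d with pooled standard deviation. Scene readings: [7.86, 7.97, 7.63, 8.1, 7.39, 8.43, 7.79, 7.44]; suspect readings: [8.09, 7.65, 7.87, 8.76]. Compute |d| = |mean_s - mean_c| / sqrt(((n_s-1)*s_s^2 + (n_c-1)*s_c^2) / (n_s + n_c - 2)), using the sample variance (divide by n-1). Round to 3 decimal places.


Pooled-variance Cohen's d for soil pH comparison:
Scene mean = 62.61 / 8 = 7.82625
Suspect mean = 32.37 / 4 = 8.0925
Scene sample variance s_s^2 = 0.120084
Suspect sample variance s_c^2 = 0.230292
Pooled variance = ((n_s-1)*s_s^2 + (n_c-1)*s_c^2) / (n_s + n_c - 2) = 0.153146
Pooled SD = sqrt(0.153146) = 0.391339
Mean difference = -0.26625
|d| = |-0.26625| / 0.391339 = 0.680

0.680


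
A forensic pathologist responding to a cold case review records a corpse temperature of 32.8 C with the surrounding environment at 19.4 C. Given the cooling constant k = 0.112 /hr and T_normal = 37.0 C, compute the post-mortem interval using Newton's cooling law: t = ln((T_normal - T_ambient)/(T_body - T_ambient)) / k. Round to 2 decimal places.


Using Newton's law of cooling:
t = ln((T_normal - T_ambient) / (T_body - T_ambient)) / k
T_normal - T_ambient = 17.6
T_body - T_ambient = 13.4
Ratio = 1.313433
ln(ratio) = 0.272644
t = 0.272644 / 0.112 = 2.43 hours

2.43


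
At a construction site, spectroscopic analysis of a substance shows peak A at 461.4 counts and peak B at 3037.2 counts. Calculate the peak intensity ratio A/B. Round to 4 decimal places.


Spectral peak ratio:
Peak A = 461.4 counts
Peak B = 3037.2 counts
Ratio = 461.4 / 3037.2 = 0.1519

0.1519


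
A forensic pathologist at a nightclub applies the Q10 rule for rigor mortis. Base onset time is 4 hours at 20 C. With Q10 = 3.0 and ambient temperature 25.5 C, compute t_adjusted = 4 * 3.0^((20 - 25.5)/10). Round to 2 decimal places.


Rigor mortis time adjustment:
Exponent = (T_ref - T_actual) / 10 = (20 - 25.5) / 10 = -0.55
Q10 factor = 3.0^-0.55 = 0.54649
t_adjusted = 4 * 0.54649 = 2.19 hours

2.19


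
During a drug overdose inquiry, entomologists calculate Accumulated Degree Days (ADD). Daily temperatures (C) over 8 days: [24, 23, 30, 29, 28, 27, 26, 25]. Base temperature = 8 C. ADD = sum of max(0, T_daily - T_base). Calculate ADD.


Computing ADD day by day:
Day 1: max(0, 24 - 8) = 16
Day 2: max(0, 23 - 8) = 15
Day 3: max(0, 30 - 8) = 22
Day 4: max(0, 29 - 8) = 21
Day 5: max(0, 28 - 8) = 20
Day 6: max(0, 27 - 8) = 19
Day 7: max(0, 26 - 8) = 18
Day 8: max(0, 25 - 8) = 17
Total ADD = 148

148


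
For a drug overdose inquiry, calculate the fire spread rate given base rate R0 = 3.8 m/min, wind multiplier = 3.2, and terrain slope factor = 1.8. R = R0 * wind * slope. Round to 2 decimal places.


Fire spread rate calculation:
R = R0 * wind_factor * slope_factor
= 3.8 * 3.2 * 1.8
= 12.16 * 1.8
= 21.89 m/min

21.89


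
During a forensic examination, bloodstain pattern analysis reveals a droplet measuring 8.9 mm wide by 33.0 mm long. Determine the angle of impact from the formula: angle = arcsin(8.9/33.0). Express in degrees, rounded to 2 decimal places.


Blood spatter impact angle calculation:
width / length = 8.9 / 33.0 = 0.269697
angle = arcsin(0.269697)
angle = 15.65 degrees

15.65


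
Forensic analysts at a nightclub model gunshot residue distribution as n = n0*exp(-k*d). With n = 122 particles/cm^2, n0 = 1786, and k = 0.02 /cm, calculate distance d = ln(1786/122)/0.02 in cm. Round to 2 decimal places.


GSR distance calculation:
n0/n = 1786 / 122 = 14.639344
ln(n0/n) = 2.683713
d = 2.683713 / 0.02 = 134.19 cm

134.19


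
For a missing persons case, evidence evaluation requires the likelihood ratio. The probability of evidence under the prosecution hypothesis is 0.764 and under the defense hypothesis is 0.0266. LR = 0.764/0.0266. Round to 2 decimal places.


Likelihood ratio calculation:
LR = P(E|Hp) / P(E|Hd)
LR = 0.764 / 0.0266
LR = 28.72

28.72


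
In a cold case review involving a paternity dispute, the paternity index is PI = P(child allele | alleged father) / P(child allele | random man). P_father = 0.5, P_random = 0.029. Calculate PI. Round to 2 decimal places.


Paternity Index calculation:
PI = P(allele|father) / P(allele|random)
PI = 0.5 / 0.029
PI = 17.24

17.24


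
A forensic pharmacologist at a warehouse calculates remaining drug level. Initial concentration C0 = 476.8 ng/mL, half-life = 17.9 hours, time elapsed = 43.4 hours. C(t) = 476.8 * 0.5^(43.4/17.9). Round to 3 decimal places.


Drug concentration decay:
Number of half-lives = t / t_half = 43.4 / 17.9 = 2.424581
Decay factor = 0.5^2.424581 = 0.18626377
C(t) = 476.8 * 0.18626377 = 88.811 ng/mL

88.811


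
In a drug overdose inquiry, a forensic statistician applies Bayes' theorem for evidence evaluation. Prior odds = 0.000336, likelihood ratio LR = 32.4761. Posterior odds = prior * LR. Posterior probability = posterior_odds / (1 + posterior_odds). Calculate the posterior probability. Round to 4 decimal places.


Bayesian evidence evaluation:
Posterior odds = prior_odds * LR = 0.000336 * 32.4761 = 0.01091197
Posterior probability = posterior_odds / (1 + posterior_odds)
= 0.01091197 / (1 + 0.01091197)
= 0.01091197 / 1.01091197
= 0.0108

0.0108


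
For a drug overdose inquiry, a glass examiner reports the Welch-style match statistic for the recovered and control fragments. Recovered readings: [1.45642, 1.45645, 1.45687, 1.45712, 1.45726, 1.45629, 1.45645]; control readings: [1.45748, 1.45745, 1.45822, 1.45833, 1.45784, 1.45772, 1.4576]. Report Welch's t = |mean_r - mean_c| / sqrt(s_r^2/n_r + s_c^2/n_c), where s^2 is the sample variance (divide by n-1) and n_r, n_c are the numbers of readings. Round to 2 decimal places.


Welch's t-criterion for glass RI comparison:
Recovered mean = sum / n_r = 10.19686 / 7 = 1.4566943
Control mean = sum / n_c = 10.20464 / 7 = 1.4578057
Recovered sample variance s_r^2 = 1.48362e-07
Control sample variance s_c^2 = 1.21662e-07
Welch SE (unpooled) = sqrt(s_r^2/n_r + s_c^2/n_c) = sqrt(2.11946e-08 + 1.73803e-08) = sqrt(3.85749e-08) = 0.000196405
|mean_r - mean_c| = 0.00111143
t = 0.00111143 / 0.000196405 = 5.66

5.66


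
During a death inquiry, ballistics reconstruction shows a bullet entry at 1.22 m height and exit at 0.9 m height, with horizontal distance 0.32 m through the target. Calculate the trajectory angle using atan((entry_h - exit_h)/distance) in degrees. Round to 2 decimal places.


Bullet trajectory angle:
Height difference = 1.22 - 0.9 = 0.32 m
angle = atan(0.32 / 0.32)
angle = atan(1)
angle = 45.00 degrees

45.00


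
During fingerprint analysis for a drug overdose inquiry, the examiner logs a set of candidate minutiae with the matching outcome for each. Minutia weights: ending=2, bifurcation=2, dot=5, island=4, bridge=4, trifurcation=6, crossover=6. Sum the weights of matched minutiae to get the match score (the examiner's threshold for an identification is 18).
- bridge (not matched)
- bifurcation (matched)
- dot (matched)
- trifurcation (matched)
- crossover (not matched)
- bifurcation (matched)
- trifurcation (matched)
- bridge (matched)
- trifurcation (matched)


Weighted minutiae match score:
  bridge: not matched, +0
  bifurcation: matched, +2 (running total 2)
  dot: matched, +5 (running total 7)
  trifurcation: matched, +6 (running total 13)
  crossover: not matched, +0
  bifurcation: matched, +2 (running total 15)
  trifurcation: matched, +6 (running total 21)
  bridge: matched, +4 (running total 25)
  trifurcation: matched, +6 (running total 31)
Total score = 31
Threshold = 18; verdict = identification

31


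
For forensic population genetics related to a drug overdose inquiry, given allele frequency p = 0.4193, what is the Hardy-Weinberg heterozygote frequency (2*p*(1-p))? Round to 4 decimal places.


Hardy-Weinberg heterozygote frequency:
q = 1 - p = 1 - 0.4193 = 0.5807
2pq = 2 * 0.4193 * 0.5807 = 0.4870

0.4870


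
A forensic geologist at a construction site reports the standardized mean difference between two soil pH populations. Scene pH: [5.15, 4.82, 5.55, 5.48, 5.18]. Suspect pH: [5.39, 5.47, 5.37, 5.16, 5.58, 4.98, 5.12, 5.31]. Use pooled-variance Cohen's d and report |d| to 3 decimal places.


Pooled-variance Cohen's d for soil pH comparison:
Scene mean = 26.18 / 5 = 5.236
Suspect mean = 42.38 / 8 = 5.2975
Scene sample variance s_s^2 = 0.08543
Suspect sample variance s_c^2 = 0.03925
Pooled variance = ((n_s-1)*s_s^2 + (n_c-1)*s_c^2) / (n_s + n_c - 2) = 0.056043
Pooled SD = sqrt(0.056043) = 0.236734
Mean difference = -0.0615
|d| = |-0.0615| / 0.236734 = 0.260

0.260


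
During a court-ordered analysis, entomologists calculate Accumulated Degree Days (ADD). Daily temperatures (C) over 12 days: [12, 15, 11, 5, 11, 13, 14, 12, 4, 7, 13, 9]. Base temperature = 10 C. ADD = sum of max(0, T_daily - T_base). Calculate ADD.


Computing ADD day by day:
Day 1: max(0, 12 - 10) = 2
Day 2: max(0, 15 - 10) = 5
Day 3: max(0, 11 - 10) = 1
Day 4: max(0, 5 - 10) = 0
Day 5: max(0, 11 - 10) = 1
Day 6: max(0, 13 - 10) = 3
Day 7: max(0, 14 - 10) = 4
Day 8: max(0, 12 - 10) = 2
Day 9: max(0, 4 - 10) = 0
Day 10: max(0, 7 - 10) = 0
Day 11: max(0, 13 - 10) = 3
Day 12: max(0, 9 - 10) = 0
Total ADD = 21

21


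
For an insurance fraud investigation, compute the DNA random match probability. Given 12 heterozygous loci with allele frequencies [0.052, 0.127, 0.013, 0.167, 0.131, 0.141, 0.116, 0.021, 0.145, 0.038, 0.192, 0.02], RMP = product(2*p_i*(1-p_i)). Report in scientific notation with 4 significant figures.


Computing RMP for 12 loci:
Locus 1: 2 * 0.052 * 0.948 = 0.098592
Locus 2: 2 * 0.127 * 0.873 = 0.221742
Locus 3: 2 * 0.013 * 0.987 = 0.025662
Locus 4: 2 * 0.167 * 0.833 = 0.278222
Locus 5: 2 * 0.131 * 0.869 = 0.227678
Locus 6: 2 * 0.141 * 0.859 = 0.242238
Locus 7: 2 * 0.116 * 0.884 = 0.205088
Locus 8: 2 * 0.021 * 0.979 = 0.041118
Locus 9: 2 * 0.145 * 0.855 = 0.24795
Locus 10: 2 * 0.038 * 0.962 = 0.073112
Locus 11: 2 * 0.192 * 0.808 = 0.310272
Locus 12: 2 * 0.02 * 0.98 = 0.0392
RMP = 1.601e-11

1.601e-11


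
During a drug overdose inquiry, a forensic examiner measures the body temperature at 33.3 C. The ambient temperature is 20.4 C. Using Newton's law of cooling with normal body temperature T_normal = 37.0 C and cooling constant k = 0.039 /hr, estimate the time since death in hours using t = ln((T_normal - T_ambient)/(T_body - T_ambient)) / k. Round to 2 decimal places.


Using Newton's law of cooling:
t = ln((T_normal - T_ambient) / (T_body - T_ambient)) / k
T_normal - T_ambient = 16.6
T_body - T_ambient = 12.9
Ratio = 1.286822
ln(ratio) = 0.252176
t = 0.252176 / 0.039 = 6.47 hours

6.47


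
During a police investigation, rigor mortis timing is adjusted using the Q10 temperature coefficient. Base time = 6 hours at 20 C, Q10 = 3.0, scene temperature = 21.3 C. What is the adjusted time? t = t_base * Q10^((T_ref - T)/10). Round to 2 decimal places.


Rigor mortis time adjustment:
Exponent = (T_ref - T_actual) / 10 = (20 - 21.3) / 10 = -0.13
Q10 factor = 3.0^-0.13 = 0.86691
t_adjusted = 6 * 0.86691 = 5.20 hours

5.20


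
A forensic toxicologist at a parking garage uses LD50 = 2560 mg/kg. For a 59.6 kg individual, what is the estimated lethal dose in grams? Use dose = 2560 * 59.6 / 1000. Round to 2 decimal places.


Lethal dose calculation:
Lethal dose = LD50 * body_weight / 1000
= 2560 * 59.6 / 1000
= 152576 / 1000
= 152.58 g

152.58


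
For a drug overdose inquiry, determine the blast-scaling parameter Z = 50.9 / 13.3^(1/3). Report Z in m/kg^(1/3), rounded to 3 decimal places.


Scaled distance calculation:
W^(1/3) = 13.3^(1/3) = 2.369285
Z = R / W^(1/3) = 50.9 / 2.369285
Z = 21.483 m/kg^(1/3)

21.483


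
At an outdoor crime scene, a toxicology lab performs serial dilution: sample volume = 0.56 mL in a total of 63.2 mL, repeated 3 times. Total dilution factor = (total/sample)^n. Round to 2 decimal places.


Dilution factor calculation:
Single dilution = V_total / V_sample = 63.2 / 0.56 ≈ 112.857143
Number of dilutions = 3
Total DF = (63.2 / 0.56)^3 (full precision, rounded at the end) = 1437431.49

1437431.49


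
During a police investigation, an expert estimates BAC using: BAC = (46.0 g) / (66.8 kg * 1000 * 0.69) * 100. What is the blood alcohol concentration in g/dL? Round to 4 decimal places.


Applying the Widmark formula:
BAC = (dose_g / (body_wt * 1000 * r)) * 100
Denominator = 66.8 * 1000 * 0.69 = 46092
BAC = (46.0 / 46092) * 100
BAC = 0.0998 g/dL

0.0998


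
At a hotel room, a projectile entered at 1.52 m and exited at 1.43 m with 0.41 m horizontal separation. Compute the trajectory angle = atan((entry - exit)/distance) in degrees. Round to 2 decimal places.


Bullet trajectory angle:
Height difference = 1.52 - 1.43 = 0.09 m
angle = atan(0.09 / 0.41)
angle = atan(0.219512)
angle = 12.38 degrees

12.38


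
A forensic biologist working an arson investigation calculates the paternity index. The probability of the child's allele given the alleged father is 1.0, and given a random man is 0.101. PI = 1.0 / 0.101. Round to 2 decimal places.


Paternity Index calculation:
PI = P(allele|father) / P(allele|random)
PI = 1.0 / 0.101
PI = 9.90

9.90


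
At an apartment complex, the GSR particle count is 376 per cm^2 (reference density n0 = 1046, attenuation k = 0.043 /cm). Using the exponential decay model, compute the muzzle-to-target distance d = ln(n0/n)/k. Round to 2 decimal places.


GSR distance calculation:
n0/n = 1046 / 376 = 2.781915
ln(n0/n) = 1.02314
d = 1.02314 / 0.043 = 23.79 cm

23.79


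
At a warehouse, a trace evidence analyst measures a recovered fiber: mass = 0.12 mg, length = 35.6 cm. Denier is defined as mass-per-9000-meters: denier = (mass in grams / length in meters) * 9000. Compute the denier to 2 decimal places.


Denier calculation:
Mass in grams = 0.12 mg / 1000 = 0.00012 g
Length in meters = 35.6 cm / 100 = 0.356 m
Linear density = mass / length = 0.00012 / 0.356 = 0.00033708 g/m
Denier = (g/m) * 9000 = 0.00033708 * 9000 = 3.03

3.03


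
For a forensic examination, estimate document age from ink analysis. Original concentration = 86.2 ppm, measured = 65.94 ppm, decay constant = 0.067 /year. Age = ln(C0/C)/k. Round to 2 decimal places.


Document age estimation:
C0/C = 86.2 / 65.94 = 1.307249
ln(C0/C) = 0.267925
t = 0.267925 / 0.067 = 4.00 years

4.00


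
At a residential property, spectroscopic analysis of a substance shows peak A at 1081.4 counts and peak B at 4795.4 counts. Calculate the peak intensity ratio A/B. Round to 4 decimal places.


Spectral peak ratio:
Peak A = 1081.4 counts
Peak B = 4795.4 counts
Ratio = 1081.4 / 4795.4 = 0.2255

0.2255


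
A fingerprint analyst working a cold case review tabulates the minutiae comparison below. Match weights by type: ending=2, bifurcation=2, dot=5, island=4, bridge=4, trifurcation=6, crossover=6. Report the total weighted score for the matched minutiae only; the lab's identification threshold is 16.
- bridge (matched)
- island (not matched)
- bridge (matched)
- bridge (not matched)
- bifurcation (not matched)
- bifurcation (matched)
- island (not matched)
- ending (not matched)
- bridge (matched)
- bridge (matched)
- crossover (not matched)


Weighted minutiae match score:
  bridge: matched, +4 (running total 4)
  island: not matched, +0
  bridge: matched, +4 (running total 8)
  bridge: not matched, +0
  bifurcation: not matched, +0
  bifurcation: matched, +2 (running total 10)
  island: not matched, +0
  ending: not matched, +0
  bridge: matched, +4 (running total 14)
  bridge: matched, +4 (running total 18)
  crossover: not matched, +0
Total score = 18
Threshold = 16; verdict = identification

18


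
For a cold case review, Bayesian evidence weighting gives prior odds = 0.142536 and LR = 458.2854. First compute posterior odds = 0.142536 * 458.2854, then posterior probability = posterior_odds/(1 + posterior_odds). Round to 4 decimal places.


Bayesian evidence evaluation:
Posterior odds = prior_odds * LR = 0.142536 * 458.2854 = 65.32217
Posterior probability = posterior_odds / (1 + posterior_odds)
= 65.32217 / (1 + 65.32217)
= 65.32217 / 66.32217
= 0.9849

0.9849


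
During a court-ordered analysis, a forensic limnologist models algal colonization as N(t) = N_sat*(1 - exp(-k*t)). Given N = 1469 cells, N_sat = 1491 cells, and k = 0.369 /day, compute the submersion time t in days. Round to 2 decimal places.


PMSI from diatom colonization curve:
N / N_sat = 1469 / 1491 = 0.985245
1 - N/N_sat = 0.014755
ln(1 - N/N_sat) = -4.216173
t = -ln(1 - N/N_sat) / k = -(-4.216173) / 0.369 = 11.43 days

11.43


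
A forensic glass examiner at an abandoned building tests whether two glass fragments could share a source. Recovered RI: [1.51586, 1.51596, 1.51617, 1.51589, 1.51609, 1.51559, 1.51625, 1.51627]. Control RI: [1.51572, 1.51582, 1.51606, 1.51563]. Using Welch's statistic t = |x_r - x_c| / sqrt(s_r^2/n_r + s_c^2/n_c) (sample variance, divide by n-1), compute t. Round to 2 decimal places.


Welch's t-criterion for glass RI comparison:
Recovered mean = sum / n_r = 12.12808 / 8 = 1.51601
Control mean = sum / n_c = 6.06323 / 4 = 1.5158075
Recovered sample variance s_r^2 = 5.32857e-08
Control sample variance s_c^2 = 3.43583e-08
Welch SE (unpooled) = sqrt(s_r^2/n_r + s_c^2/n_c) = sqrt(6.66071e-09 + 8.58958e-09) = sqrt(1.52503e-08) = 0.000123492
|mean_r - mean_c| = 0.0002025
t = 0.0002025 / 0.000123492 = 1.64

1.64


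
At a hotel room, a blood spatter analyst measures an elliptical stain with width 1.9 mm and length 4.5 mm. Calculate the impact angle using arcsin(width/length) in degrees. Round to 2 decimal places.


Blood spatter impact angle calculation:
width / length = 1.9 / 4.5 = 0.422222
angle = arcsin(0.422222)
angle = 24.97 degrees

24.97


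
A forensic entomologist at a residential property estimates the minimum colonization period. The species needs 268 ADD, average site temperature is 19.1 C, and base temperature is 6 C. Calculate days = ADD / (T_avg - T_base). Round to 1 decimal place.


Insect development time:
Effective temperature = avg_temp - T_base = 19.1 - 6 = 13.1 C
Days = ADD / effective_temp = 268 / 13.1 = 20.5 days

20.5


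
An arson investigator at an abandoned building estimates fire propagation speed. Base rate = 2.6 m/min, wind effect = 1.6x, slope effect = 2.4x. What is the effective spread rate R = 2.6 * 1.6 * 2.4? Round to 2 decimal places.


Fire spread rate calculation:
R = R0 * wind_factor * slope_factor
= 2.6 * 1.6 * 2.4
= 4.16 * 2.4
= 9.98 m/min

9.98


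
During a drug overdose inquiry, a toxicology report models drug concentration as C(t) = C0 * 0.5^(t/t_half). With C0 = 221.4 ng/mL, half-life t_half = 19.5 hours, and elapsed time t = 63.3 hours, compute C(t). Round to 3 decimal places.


Drug concentration decay:
Number of half-lives = t / t_half = 63.3 / 19.5 = 3.246154
Decay factor = 0.5^3.246154 = 0.10539264
C(t) = 221.4 * 0.10539264 = 23.334 ng/mL

23.334


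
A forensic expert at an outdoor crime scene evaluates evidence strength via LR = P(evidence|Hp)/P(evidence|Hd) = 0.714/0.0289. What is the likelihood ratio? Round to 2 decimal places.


Likelihood ratio calculation:
LR = P(E|Hp) / P(E|Hd)
LR = 0.714 / 0.0289
LR = 24.71

24.71


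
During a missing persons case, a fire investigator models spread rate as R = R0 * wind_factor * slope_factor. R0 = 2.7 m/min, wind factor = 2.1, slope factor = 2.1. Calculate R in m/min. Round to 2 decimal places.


Fire spread rate calculation:
R = R0 * wind_factor * slope_factor
= 2.7 * 2.1 * 2.1
= 5.67 * 2.1
= 11.91 m/min

11.91


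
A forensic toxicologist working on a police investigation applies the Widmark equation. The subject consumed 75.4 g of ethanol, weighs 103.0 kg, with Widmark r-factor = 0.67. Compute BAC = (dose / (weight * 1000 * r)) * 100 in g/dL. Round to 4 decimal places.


Applying the Widmark formula:
BAC = (dose_g / (body_wt * 1000 * r)) * 100
Denominator = 103.0 * 1000 * 0.67 = 69010
BAC = (75.4 / 69010) * 100
BAC = 0.1093 g/dL

0.1093


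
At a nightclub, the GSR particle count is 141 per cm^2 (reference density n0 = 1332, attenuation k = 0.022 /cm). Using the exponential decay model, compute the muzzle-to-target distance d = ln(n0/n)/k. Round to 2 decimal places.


GSR distance calculation:
n0/n = 1332 / 141 = 9.446809
ln(n0/n) = 2.245677
d = 2.245677 / 0.022 = 102.08 cm

102.08


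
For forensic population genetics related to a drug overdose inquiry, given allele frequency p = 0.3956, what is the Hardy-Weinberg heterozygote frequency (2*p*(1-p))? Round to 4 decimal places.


Hardy-Weinberg heterozygote frequency:
q = 1 - p = 1 - 0.3956 = 0.6044
2pq = 2 * 0.3956 * 0.6044 = 0.4782

0.4782


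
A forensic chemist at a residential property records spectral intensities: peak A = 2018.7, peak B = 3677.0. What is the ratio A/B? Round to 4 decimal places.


Spectral peak ratio:
Peak A = 2018.7 counts
Peak B = 3677.0 counts
Ratio = 2018.7 / 3677.0 = 0.5490

0.5490


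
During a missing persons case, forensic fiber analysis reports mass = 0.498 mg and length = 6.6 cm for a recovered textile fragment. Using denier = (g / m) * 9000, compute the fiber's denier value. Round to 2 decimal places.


Denier calculation:
Mass in grams = 0.498 mg / 1000 = 0.000498 g
Length in meters = 6.6 cm / 100 = 0.066 m
Linear density = mass / length = 0.000498 / 0.066 = 0.00754545 g/m
Denier = (g/m) * 9000 = 0.00754545 * 9000 = 67.91

67.91


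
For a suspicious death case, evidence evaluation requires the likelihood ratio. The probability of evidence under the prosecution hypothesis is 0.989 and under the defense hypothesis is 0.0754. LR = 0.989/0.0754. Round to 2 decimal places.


Likelihood ratio calculation:
LR = P(E|Hp) / P(E|Hd)
LR = 0.989 / 0.0754
LR = 13.12

13.12


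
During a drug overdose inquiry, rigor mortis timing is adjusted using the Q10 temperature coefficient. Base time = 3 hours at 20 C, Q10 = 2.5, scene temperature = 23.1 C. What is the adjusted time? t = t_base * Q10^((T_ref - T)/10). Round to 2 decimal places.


Rigor mortis time adjustment:
Exponent = (T_ref - T_actual) / 10 = (20 - 23.1) / 10 = -0.31
Q10 factor = 2.5^-0.31 = 0.75273
t_adjusted = 3 * 0.75273 = 2.26 hours

2.26


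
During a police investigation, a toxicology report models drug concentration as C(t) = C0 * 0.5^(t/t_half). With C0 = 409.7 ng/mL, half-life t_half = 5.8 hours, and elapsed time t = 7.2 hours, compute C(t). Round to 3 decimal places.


Drug concentration decay:
Number of half-lives = t / t_half = 7.2 / 5.8 = 1.241379
Decay factor = 0.5^1.241379 = 0.42296817
C(t) = 409.7 * 0.42296817 = 173.290 ng/mL

173.290


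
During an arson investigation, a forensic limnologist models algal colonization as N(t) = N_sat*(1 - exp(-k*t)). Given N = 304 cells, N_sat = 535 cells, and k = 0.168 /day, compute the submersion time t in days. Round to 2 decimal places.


PMSI from diatom colonization curve:
N / N_sat = 304 / 535 = 0.568224
1 - N/N_sat = 0.431776
ln(1 - N/N_sat) = -0.839848
t = -ln(1 - N/N_sat) / k = -(-0.839848) / 0.168 = 5.00 days

5.00


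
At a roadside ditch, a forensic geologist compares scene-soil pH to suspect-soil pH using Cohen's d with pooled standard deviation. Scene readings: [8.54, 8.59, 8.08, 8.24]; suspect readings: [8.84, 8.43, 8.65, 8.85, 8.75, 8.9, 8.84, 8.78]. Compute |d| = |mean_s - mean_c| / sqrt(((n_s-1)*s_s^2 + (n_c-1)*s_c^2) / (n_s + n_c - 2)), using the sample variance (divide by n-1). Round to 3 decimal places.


Pooled-variance Cohen's d for soil pH comparison:
Scene mean = 33.45 / 4 = 8.3625
Suspect mean = 70.04 / 8 = 8.755
Scene sample variance s_s^2 = 0.059358
Suspect sample variance s_c^2 = 0.023114
Pooled variance = ((n_s-1)*s_s^2 + (n_c-1)*s_c^2) / (n_s + n_c - 2) = 0.033987
Pooled SD = sqrt(0.033987) = 0.184356
Mean difference = -0.3925
|d| = |-0.3925| / 0.184356 = 2.129

2.129


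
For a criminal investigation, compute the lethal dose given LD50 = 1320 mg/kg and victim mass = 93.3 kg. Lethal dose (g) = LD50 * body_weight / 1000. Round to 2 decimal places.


Lethal dose calculation:
Lethal dose = LD50 * body_weight / 1000
= 1320 * 93.3 / 1000
= 123156 / 1000
= 123.16 g

123.16


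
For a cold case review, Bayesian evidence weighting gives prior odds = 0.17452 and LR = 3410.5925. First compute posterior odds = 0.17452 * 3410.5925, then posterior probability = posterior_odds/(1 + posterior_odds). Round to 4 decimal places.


Bayesian evidence evaluation:
Posterior odds = prior_odds * LR = 0.17452 * 3410.5925 = 595.2166
Posterior probability = posterior_odds / (1 + posterior_odds)
= 595.2166 / (1 + 595.2166)
= 595.2166 / 596.2166
= 0.9983

0.9983


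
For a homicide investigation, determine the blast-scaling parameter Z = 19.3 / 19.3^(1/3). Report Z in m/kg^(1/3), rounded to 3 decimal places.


Scaled distance calculation:
W^(1/3) = 19.3^(1/3) = 2.682373
Z = R / W^(1/3) = 19.3 / 2.682373
Z = 7.195 m/kg^(1/3)

7.195


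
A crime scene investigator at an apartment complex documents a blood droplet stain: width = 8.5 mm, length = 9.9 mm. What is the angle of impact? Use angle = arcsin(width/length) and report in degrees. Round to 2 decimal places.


Blood spatter impact angle calculation:
width / length = 8.5 / 9.9 = 0.858586
angle = arcsin(0.858586)
angle = 59.16 degrees

59.16


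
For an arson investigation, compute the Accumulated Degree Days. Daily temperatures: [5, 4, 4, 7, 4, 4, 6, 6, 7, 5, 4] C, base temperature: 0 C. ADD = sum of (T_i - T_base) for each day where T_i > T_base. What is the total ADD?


Computing ADD day by day:
Day 1: max(0, 5 - 0) = 5
Day 2: max(0, 4 - 0) = 4
Day 3: max(0, 4 - 0) = 4
Day 4: max(0, 7 - 0) = 7
Day 5: max(0, 4 - 0) = 4
Day 6: max(0, 4 - 0) = 4
Day 7: max(0, 6 - 0) = 6
Day 8: max(0, 6 - 0) = 6
Day 9: max(0, 7 - 0) = 7
Day 10: max(0, 5 - 0) = 5
Day 11: max(0, 4 - 0) = 4
Total ADD = 56

56


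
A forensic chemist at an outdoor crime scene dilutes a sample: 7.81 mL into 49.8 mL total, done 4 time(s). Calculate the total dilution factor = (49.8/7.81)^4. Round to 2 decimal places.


Dilution factor calculation:
Single dilution = V_total / V_sample = 49.8 / 7.81 ≈ 6.37644
Number of dilutions = 4
Total DF = (49.8 / 7.81)^4 (full precision, rounded at the end) = 1653.15

1653.15


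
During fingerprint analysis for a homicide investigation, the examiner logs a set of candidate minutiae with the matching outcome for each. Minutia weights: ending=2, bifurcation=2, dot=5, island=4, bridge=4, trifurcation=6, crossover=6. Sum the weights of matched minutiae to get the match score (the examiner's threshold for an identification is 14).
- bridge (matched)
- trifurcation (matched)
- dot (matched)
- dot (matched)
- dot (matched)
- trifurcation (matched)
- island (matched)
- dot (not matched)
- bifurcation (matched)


Weighted minutiae match score:
  bridge: matched, +4 (running total 4)
  trifurcation: matched, +6 (running total 10)
  dot: matched, +5 (running total 15)
  dot: matched, +5 (running total 20)
  dot: matched, +5 (running total 25)
  trifurcation: matched, +6 (running total 31)
  island: matched, +4 (running total 35)
  dot: not matched, +0
  bifurcation: matched, +2 (running total 37)
Total score = 37
Threshold = 14; verdict = identification

37


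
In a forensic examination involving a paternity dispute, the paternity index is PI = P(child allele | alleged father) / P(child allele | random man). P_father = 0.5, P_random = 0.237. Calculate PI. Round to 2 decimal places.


Paternity Index calculation:
PI = P(allele|father) / P(allele|random)
PI = 0.5 / 0.237
PI = 2.11

2.11


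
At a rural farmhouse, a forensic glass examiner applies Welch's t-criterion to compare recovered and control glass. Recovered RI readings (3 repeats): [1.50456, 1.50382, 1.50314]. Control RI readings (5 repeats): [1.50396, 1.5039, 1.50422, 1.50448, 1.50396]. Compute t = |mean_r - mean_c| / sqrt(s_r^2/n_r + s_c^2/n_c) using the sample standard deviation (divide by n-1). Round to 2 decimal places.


Welch's t-criterion for glass RI comparison:
Recovered mean = sum / n_r = 4.51152 / 3 = 1.50384
Control mean = sum / n_c = 7.52052 / 5 = 1.504104
Recovered sample variance s_r^2 = 5.044e-07
Control sample variance s_c^2 = 5.948e-08
Welch SE (unpooled) = sqrt(s_r^2/n_r + s_c^2/n_c) = sqrt(1.68133e-07 + 1.1896e-08) = sqrt(1.80029e-07) = 0.000424298
|mean_r - mean_c| = 0.000264
t = 0.000264 / 0.000424298 = 0.62

0.62


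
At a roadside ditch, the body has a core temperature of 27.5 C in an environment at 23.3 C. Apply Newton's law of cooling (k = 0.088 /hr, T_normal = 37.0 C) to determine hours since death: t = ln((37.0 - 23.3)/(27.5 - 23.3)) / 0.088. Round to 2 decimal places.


Using Newton's law of cooling:
t = ln((T_normal - T_ambient) / (T_body - T_ambient)) / k
T_normal - T_ambient = 13.7
T_body - T_ambient = 4.2
Ratio = 3.261905
ln(ratio) = 1.182311
t = 1.182311 / 0.088 = 13.44 hours

13.44
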